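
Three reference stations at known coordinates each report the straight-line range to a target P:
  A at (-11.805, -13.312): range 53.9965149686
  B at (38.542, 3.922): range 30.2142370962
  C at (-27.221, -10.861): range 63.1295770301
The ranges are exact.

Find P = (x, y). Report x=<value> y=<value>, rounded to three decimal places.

eq1: (x + 11.805)² + (y + 13.312)² = 53.9965149686²
eq2: (x − 38.542)² + (y − 3.922)² = 30.2142370962²
eq3: (x + 27.221)² + (y + 10.861)² = 63.1295770301²
eq3−eq2, eq3−eq1 (x²,y² cancel):
  131.526·x + 29.566·y = 3714.367059
  30.832·x − 4.902·y = 527.343074
det = 131.526·-4.902 − 29.566·30.832 = -1556.319364
x = (3714.367059·-4.902 − 29.566·527.343074) / -1556.319364 = 21.717427
y = (131.526·527.343074 − 3714.367059·30.832) / -1556.319364 = 29.018491

x=21.717 y=29.018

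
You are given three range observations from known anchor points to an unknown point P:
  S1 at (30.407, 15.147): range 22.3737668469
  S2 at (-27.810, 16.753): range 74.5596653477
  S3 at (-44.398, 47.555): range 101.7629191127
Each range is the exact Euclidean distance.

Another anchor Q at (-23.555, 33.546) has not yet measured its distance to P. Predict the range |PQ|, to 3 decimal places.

eq1: (x − 30.407)² + (y − 15.147)² = 22.3737668469²
eq2: (x + 27.810)² + (y − 16.753)² = 74.5596653477²
eq3: (x + 44.398)² + (y − 47.555)² = 101.7629191127²
eq3−eq2, eq3−eq1 (x²,y² cancel):
  33.176·x − 61.604·y = 1617.946690
  149.610·x − 64.816·y = 6776.463092
det = 33.176·-64.816 − -61.604·149.610 = 7066.238824
x = (1617.946690·-64.816 − -61.604·6776.463092) / 7066.238824 = 44.236886
y = (33.176·6776.463092 − 1617.946690·149.610) / 7066.238824 = -2.440487
|P − Q| = √((44.236886 − -23.555)² + (-2.440487 − 33.546)²) = 76.751332

76.751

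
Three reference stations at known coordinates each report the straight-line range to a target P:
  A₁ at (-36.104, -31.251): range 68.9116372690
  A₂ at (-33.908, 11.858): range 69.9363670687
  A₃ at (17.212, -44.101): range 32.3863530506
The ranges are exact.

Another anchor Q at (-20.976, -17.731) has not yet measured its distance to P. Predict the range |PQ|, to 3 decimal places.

51.855

eq1: (x + 36.104)² + (y + 31.251)² = 68.9116372690²
eq2: (x + 33.908)² + (y − 11.858)² = 69.9363670687²
eq3: (x − 17.212)² + (y + 44.101)² = 32.3863530506²
eq3−eq1, eq3−eq2 (x²,y² cancel):
  -106.632·x + 25.700·y = -3660.965215
  -102.240·x + 111.918·y = -4793.006092
det = -106.632·111.918 − 25.700·-102.240 = -9306.472176
x = (-3660.965215·111.918 − 25.700·-4793.006092) / -9306.472176 = 30.790147
y = (-106.632·-4793.006092 − -3660.965215·-102.240) / -9306.472176 = -14.698453
|P − Q| = √((30.790147 − -20.976)² + (-14.698453 − -17.731)²) = 51.854897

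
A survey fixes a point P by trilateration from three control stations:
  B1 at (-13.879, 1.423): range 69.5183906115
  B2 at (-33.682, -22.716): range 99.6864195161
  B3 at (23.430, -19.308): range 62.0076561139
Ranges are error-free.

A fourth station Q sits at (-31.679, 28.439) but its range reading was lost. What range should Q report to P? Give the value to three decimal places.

77.034

eq1: (x + 13.879)² + (y − 1.423)² = 69.5183906115²
eq2: (x + 33.682)² + (y + 22.716)² = 99.6864195161²
eq3: (x − 23.430)² + (y + 19.308)² = 62.0076561139²
eq3−eq2, eq3−eq1 (x²,y² cancel):
  -114.224·x − 6.816·y = -5363.702803
  -74.618·x + 41.462·y = -1714.969410
det = -114.224·41.462 − -6.816·-74.618 = -5244.551776
x = (-5363.702803·41.462 − -6.816·-1714.969410) / -5244.551776 = 44.632809
y = (-114.224·-1714.969410 − -5363.702803·-74.618) / -5244.551776 = 38.961978
|P − Q| = √((44.632809 − -31.679)² + (38.961978 − 28.439)²) = 77.033923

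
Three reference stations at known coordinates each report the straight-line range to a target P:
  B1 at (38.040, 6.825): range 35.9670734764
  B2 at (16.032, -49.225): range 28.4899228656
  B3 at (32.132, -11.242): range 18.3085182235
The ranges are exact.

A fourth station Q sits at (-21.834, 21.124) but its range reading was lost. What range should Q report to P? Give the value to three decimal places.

76.740

eq1: (x − 38.040)² + (y − 6.825)² = 35.9670734764²
eq2: (x − 16.032)² + (y + 49.225)² = 28.4899228656²
eq3: (x − 32.132)² + (y + 11.242)² = 18.3085182235²
eq1−eq2, eq1−eq3 (x²,y² cancel):
  -44.016·x − 112.100·y = 1668.458094
  -11.816·x − 36.134·y = 623.654298
det = -44.016·-36.134 − -112.100·-11.816 = 265.900544
x = (1668.458094·-36.134 − -112.100·623.654298) / 265.900544 = 36.192412
y = (-44.016·623.654298 − 1668.458094·-11.816) / 265.900544 = -29.094588
|P − Q| = √((36.192412 − -21.834)² + (-29.094588 − 21.124)²) = 76.739632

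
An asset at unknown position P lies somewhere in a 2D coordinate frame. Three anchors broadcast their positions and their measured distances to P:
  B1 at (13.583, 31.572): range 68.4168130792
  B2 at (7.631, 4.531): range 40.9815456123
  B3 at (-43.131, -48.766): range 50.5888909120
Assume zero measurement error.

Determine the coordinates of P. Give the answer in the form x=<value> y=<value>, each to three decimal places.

x=5.927 y=-36.415

eq1: (x − 13.583)² + (y − 31.572)² = 68.4168130792²
eq2: (x − 7.631)² + (y − 4.531)² = 40.9815456123²
eq3: (x + 43.131)² + (y + 48.766)² = 50.5888909120²
eq3−eq2, eq3−eq1 (x²,y² cancel):
  101.524·x + 106.594·y = -3279.894992
  113.428·x + 160.676·y = -5178.741272
det = 101.524·160.676 − 106.594·113.428 = 4221.725992
x = (-3279.894992·160.676 − 106.594·-5178.741272) / 4221.725992 = 5.927040
y = (101.524·-5178.741272 − -3279.894992·113.428) / 4221.725992 = -36.415106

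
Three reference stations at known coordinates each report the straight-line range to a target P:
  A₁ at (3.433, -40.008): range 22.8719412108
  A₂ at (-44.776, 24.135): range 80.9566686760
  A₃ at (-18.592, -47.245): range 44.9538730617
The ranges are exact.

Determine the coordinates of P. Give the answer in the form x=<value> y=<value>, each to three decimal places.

eq1: (x − 3.433)² + (y + 40.008)² = 22.8719412108²
eq2: (x + 44.776)² + (y − 24.135)² = 80.9566686760²
eq3: (x + 18.592)² + (y + 47.245)² = 44.9538730617²
eq1−eq2, eq1−eq3 (x²,y² cancel):
  -96.418·x + 128.286·y = -5055.893660
  -44.050·x − 14.474·y = -532.398072
det = -96.418·-14.474 − 128.286·-44.050 = 7046.552432
x = (-5055.893660·-14.474 − 128.286·-532.398072) / 7046.552432 = 20.077651
y = (-96.418·-532.398072 − -5055.893660·-44.050) / 7046.552432 = -24.321022

x=20.078 y=-24.321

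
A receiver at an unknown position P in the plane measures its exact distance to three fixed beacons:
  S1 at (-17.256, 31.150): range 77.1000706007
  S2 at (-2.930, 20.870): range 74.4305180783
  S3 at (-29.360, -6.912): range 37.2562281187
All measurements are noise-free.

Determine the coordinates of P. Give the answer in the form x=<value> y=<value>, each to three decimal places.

eq1: (x + 17.256)² + (y − 31.150)² = 77.1000706007²
eq2: (x + 2.930)² + (y − 20.870)² = 74.4305180783²
eq3: (x + 29.360)² + (y + 6.912)² = 37.2562281187²
eq2−eq3, eq2−eq1 (x²,y² cancel):
  -52.860·x − 55.564·y = 4617.519032
  -28.652·x + 20.560·y = 419.431371
det = -52.860·20.560 − -55.564·-28.652 = -2678.821328
x = (4617.519032·20.560 − -55.564·419.431371) / -2678.821328 = -44.139366
y = (-52.860·419.431371 − 4617.519032·-28.652) / -2678.821328 = -41.111369

x=-44.139 y=-41.111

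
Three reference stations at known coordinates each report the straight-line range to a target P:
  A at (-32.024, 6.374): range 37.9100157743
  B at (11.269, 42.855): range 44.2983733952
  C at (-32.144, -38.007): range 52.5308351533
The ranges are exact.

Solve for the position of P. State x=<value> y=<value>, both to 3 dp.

eq1: (x + 32.024)² + (y − 6.374)² = 37.9100157743²
eq2: (x − 11.269)² + (y − 42.855)² = 44.2983733952²
eq3: (x + 32.144)² + (y + 38.007)² = 52.5308351533²
eq2−eq1, eq2−eq3 (x²,y² cancel):
  -86.586·x − 72.962·y = -372.200345
  -86.826·x − 161.724·y = -282.915357
det = -86.586·-161.724 − -72.962·-86.826 = 7668.035652
x = (-372.200345·-161.724 − -72.962·-282.915357) / 7668.035652 = 5.157991
y = (-86.586·-282.915357 − -372.200345·-86.826) / 7668.035652 = -1.019838

x=5.158 y=-1.020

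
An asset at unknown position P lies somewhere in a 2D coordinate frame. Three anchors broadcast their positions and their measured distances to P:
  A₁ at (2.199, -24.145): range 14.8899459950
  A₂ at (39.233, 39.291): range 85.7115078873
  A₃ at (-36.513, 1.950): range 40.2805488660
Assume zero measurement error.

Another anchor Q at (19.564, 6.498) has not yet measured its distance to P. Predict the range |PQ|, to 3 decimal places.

eq1: (x − 2.199)² + (y + 24.145)² = 14.8899459950²
eq2: (x − 39.233)² + (y − 39.291)² = 85.7115078873²
eq3: (x + 36.513)² + (y − 1.950)² = 40.2805488660²
eq2−eq1, eq2−eq3 (x²,y² cancel):
  -74.068·x − 126.872·y = 4629.557749
  -151.492·x − 74.682·y = 3977.930666
det = -74.068·-74.682 − -126.872·-151.492 = -13688.546648
x = (4629.557749·-74.682 − -126.872·3977.930666) / -13688.546648 = -11.611414
y = (-74.068·3977.930666 − 4629.557749·-151.492) / -13688.546648 = -29.711233
|P − Q| = √((-11.611414 − 19.564)² + (-29.711233 − 6.498)²) = 47.780906

47.781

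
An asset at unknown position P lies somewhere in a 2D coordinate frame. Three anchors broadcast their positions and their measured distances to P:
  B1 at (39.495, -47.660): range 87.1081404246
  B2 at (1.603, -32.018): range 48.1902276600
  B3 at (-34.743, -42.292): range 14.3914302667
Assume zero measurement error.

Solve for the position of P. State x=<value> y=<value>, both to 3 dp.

eq1: (x − 39.495)² + (y + 47.660)² = 87.1081404246²
eq2: (x − 1.603)² + (y + 32.018)² = 48.1902276600²
eq3: (x + 34.743)² + (y + 42.292)² = 14.3914302667²
eq1−eq3, eq1−eq2 (x²,y² cancel):
  -148.476·x + 10.736·y = 6545.073551
  -75.784·x + 31.284·y = 2461.921394
det = -148.476·31.284 − 10.736·-75.784 = -3831.306160
x = (6545.073551·31.284 − 10.736·2461.921394) / -3831.306160 = -46.544151
y = (-148.476·2461.921394 − 6545.073551·-75.784) / -3831.306160 = -34.055126

x=-46.544 y=-34.055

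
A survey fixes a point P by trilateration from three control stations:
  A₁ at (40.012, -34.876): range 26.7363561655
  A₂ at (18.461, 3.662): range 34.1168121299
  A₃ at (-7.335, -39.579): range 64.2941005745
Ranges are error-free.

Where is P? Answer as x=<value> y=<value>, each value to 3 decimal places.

x=49.736 y=-9.971

eq1: (x − 40.012)² + (y + 34.876)² = 26.7363561655²
eq2: (x − 18.461)² + (y − 3.662)² = 34.1168121299²
eq3: (x + 7.335)² + (y + 39.579)² = 64.2941005745²
eq2−eq3, eq2−eq1 (x²,y² cancel):
  -51.592·x − 86.482·y = -1703.693798
  43.102·x − 77.076·y = 2912.200884
det = -51.592·-77.076 − -86.482·43.102 = 7704.052156
x = (-1703.693798·-77.076 − -86.482·2912.200884) / 7704.052156 = 49.735756
y = (-51.592·2912.200884 − -1703.693798·43.102) / 7704.052156 = -9.970553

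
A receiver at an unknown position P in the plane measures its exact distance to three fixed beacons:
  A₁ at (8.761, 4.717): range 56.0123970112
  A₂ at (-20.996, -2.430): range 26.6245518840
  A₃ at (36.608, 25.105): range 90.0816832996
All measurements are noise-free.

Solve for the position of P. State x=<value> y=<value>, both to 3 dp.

eq1: (x − 8.761)² + (y − 4.717)² = 56.0123970112²
eq2: (x + 20.996)² + (y + 2.430)² = 26.6245518840²
eq3: (x − 36.608)² + (y − 25.105)² = 90.0816832996²
eq3−eq2, eq3−eq1 (x²,y² cancel):
  -115.208·x − 55.070·y = 5882.173130
  -55.694·x − 40.776·y = 3105.919568
det = -115.208·-40.776 − -55.070·-55.694 = 1630.652828
x = (5882.173130·-40.776 − -55.070·3105.919568) / 1630.652828 = -42.196904
y = (-115.208·3105.919568 − 5882.173130·-55.694) / 1630.652828 = -18.535540

x=-42.197 y=-18.536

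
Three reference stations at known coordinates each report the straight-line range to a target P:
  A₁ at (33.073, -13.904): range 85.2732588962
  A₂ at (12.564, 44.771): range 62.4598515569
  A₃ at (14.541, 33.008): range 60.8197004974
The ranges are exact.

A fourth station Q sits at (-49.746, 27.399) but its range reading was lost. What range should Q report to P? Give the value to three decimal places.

eq1: (x − 33.073)² + (y + 13.904)² = 85.2732588962²
eq2: (x − 12.564)² + (y − 44.771)² = 62.4598515569²
eq3: (x − 14.541)² + (y − 33.008)² = 60.8197004974²
eq1−eq2, eq1−eq3 (x²,y² cancel):
  -41.018·x + 117.350·y = 4245.447618
  -37.064·x + 93.824·y = 3586.316914
det = -41.018·93.824 − 117.350·-37.064 = 500.987568
x = (4245.447618·93.824 − 117.350·3586.316914) / 500.987568 = -44.970003
y = (-41.018·3586.316914 − 4245.447618·-37.064) / 500.987568 = 20.459037
|P − Q| = √((-44.970003 − -49.746)² + (20.459037 − 27.399)²) = 8.424561

8.425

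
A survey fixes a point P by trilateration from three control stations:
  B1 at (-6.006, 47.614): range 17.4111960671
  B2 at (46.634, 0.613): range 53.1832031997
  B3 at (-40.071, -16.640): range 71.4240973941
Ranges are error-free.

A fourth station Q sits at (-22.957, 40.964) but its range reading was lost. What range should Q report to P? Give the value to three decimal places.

eq1: (x + 6.006)² + (y − 47.614)² = 17.4111960671²
eq2: (x − 46.634)² + (y − 0.613)² = 53.1832031997²
eq3: (x + 40.071)² + (y + 16.640)² = 71.4240973941²
eq3−eq2, eq3−eq1 (x²,y² cancel):
  173.410·x + 34.506·y = 2565.479670
  68.130·x + 128.508·y = 5218.842331
det = 173.410·128.508 − 34.506·68.130 = 19933.678500
x = (2565.479670·128.508 − 34.506·5218.842331) / 19933.678500 = 7.505052
y = (173.410·5218.842331 − 2565.479670·68.130) / 19933.678500 = 36.632141
|P − Q| = √((7.505052 − -22.957)² + (36.632141 − 40.964)²) = 30.768516

30.769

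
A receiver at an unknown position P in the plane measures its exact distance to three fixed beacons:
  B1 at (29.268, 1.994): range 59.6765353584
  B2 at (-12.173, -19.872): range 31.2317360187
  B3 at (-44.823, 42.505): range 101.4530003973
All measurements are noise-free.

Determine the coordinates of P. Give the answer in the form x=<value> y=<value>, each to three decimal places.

x=-1.413 y=-49.192

eq1: (x − 29.268)² + (y − 1.994)² = 59.6765353584²
eq2: (x + 12.173)² + (y + 19.872)² = 31.2317360187²
eq3: (x + 44.823)² + (y − 42.505)² = 101.4530003973²
eq1−eq3, eq1−eq2 (x²,y² cancel):
  -148.182·x + 81.022·y = -3776.237923
  -82.882·x − 43.732·y = 2268.353991
det = -148.182·-43.732 − 81.022·-82.882 = 13195.560628
x = (-3776.237923·-43.732 − 81.022·2268.353991) / 13195.560628 = -1.412910
y = (-148.182·2268.353991 − -3776.237923·-82.882) / 13195.560628 = -49.191649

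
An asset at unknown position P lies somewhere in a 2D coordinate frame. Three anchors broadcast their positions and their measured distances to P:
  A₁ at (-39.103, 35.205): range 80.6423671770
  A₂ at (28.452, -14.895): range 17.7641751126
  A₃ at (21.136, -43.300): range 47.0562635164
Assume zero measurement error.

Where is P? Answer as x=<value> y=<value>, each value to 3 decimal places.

x=34.327 y=1.870

eq1: (x + 39.103)² + (y − 35.205)² = 80.6423671770²
eq2: (x − 28.452)² + (y + 14.895)² = 17.7641751126²
eq3: (x − 21.136)² + (y + 43.300)² = 47.0562635164²
eq3−eq2, eq3−eq1 (x²,y² cancel):
  14.632·x + 56.810·y = 608.482852
  -120.478·x + 157.010·y = -3842.083310
det = 14.632·157.010 − 56.810·-120.478 = 9141.725500
x = (608.482852·157.010 − 56.810·-3842.083310) / 9141.725500 = 34.326851
y = (14.632·-3842.083310 − 608.482852·-120.478) / 9141.725500 = 1.869607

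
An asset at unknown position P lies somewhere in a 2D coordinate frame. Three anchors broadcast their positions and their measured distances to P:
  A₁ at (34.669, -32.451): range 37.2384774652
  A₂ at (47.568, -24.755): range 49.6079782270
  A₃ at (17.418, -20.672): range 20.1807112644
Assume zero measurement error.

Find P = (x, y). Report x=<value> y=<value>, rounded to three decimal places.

eq1: (x − 34.669)² + (y + 32.451)² = 37.2384774652²
eq2: (x − 47.568)² + (y + 24.755)² = 49.6079782270²
eq3: (x − 17.418)² + (y + 20.672)² = 20.1807112644²
eq2−eq3, eq2−eq1 (x²,y² cancel):
  -60.300·x + 8.166·y = -91.115944
  -25.798·x − 15.392·y = 453.729613
det = -60.300·-15.392 − 8.166·-25.798 = 1138.804068
x = (-91.115944·-15.392 − 8.166·453.729613) / 1138.804068 = -2.022033
y = (-60.300·453.729613 − -91.115944·-25.798) / 1138.804068 = -26.089216

x=-2.022 y=-26.089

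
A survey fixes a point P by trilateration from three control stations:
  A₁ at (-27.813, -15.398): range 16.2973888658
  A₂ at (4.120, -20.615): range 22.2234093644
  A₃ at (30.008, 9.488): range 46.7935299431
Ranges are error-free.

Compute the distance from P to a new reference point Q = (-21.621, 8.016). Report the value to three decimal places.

17.254

eq1: (x + 27.813)² + (y + 15.398)² = 16.2973888658²
eq2: (x − 4.120)² + (y + 20.615)² = 22.2234093644²
eq3: (x − 30.008)² + (y − 9.488)² = 46.7935299431²
eq3−eq2, eq3−eq1 (x²,y² cancel):
  -51.776·x − 60.206·y = 1147.204938
  -115.642·x − 49.772·y = 1944.188726
det = -51.776·-49.772 − -60.206·-115.642 = -4385.347180
x = (1147.204938·-49.772 − -60.206·1944.188726) / -4385.347180 = -13.671242
y = (-51.776·1944.188726 − 1147.204938·-115.642) / -4385.347180 = -7.297657
|P − Q| = √((-13.671242 − -21.621)² + (-7.297657 − 8.016)²) = 17.254180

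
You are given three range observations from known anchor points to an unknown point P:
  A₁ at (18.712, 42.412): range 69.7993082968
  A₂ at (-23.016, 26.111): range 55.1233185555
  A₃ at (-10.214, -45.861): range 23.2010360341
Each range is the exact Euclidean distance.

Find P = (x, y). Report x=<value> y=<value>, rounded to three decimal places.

eq1: (x − 18.712)² + (y − 42.412)² = 69.7993082968²
eq2: (x + 23.016)² + (y − 26.111)² = 55.1233185555²
eq3: (x + 10.214)² + (y + 45.861)² = 23.2010360341²
eq2−eq1, eq2−eq3 (x²,y² cancel):
  83.456·x + 32.602·y = -895.967079
  25.604·x − 143.944·y = 3496.328716
det = 83.456·-143.944 − 32.602·25.604 = -12847.732072
x = (-895.967079·-143.944 − 32.602·3496.328716) / -12847.732072 = -1.166103
y = (83.456·3496.328716 − -895.967079·25.604) / -12847.732072 = -24.496927

x=-1.166 y=-24.497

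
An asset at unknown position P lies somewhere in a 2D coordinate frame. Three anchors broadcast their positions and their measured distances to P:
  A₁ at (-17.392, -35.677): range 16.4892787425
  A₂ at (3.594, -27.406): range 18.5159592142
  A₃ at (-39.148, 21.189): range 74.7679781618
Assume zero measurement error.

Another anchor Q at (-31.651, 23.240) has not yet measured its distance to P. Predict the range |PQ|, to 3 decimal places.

73.385

eq1: (x + 17.392)² + (y + 35.677)² = 16.4892787425²
eq2: (x − 3.594)² + (y + 27.406)² = 18.5159592142²
eq3: (x + 39.148)² + (y − 21.189)² = 74.7679781618²
eq2−eq1, eq2−eq3 (x²,y² cancel):
  -41.972·x − 16.542·y = 882.268753
  -85.484·x + 97.190·y = -4029.875860
det = -41.972·97.190 − -16.542·-85.484 = -5493.335008
x = (882.268753·97.190 − -16.542·-4029.875860) / -5493.335008 = -3.474300
y = (-41.972·-4029.875860 − 882.268753·-85.484) / -5493.335008 = -44.519734
|P − Q| = √((-3.474300 − -31.651)² + (-44.519734 − 23.240)²) = 73.384657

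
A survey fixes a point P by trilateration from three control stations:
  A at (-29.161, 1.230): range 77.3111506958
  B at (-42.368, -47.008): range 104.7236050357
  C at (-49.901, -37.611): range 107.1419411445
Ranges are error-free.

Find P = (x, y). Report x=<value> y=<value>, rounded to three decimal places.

eq1: (x + 29.161)² + (y − 1.230)² = 77.3111506958²
eq2: (x + 42.368)² + (y + 47.008)² = 104.7236050357²
eq3: (x + 49.901)² + (y + 37.611)² = 107.1419411445²
eq1−eq2, eq1−eq3 (x²,y² cancel):
  -26.414·x − 96.476·y = -1837.096763
  -41.480·x − 77.682·y = -2449.561229
det = -26.414·-77.682 − -96.476·-41.480 = -1949.932132
x = (-1837.096763·-77.682 − -96.476·-2449.561229) / -1949.932132 = 48.009116
y = (-26.414·-2449.561229 − -1837.096763·-41.480) / -1949.932132 = 5.897674

x=48.009 y=5.898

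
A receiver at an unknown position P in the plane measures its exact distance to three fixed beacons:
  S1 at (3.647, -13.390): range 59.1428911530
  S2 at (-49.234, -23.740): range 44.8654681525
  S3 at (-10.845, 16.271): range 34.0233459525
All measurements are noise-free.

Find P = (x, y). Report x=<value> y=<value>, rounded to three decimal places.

x=-44.555 y=20.881

eq1: (x − 3.647)² + (y + 13.390)² = 59.1428911530²
eq2: (x + 49.234)² + (y + 23.740)² = 44.8654681525²
eq3: (x + 10.845)² + (y − 16.271)² = 34.0233459525²
eq1−eq3, eq1−eq2 (x²,y² cancel):
  -28.984·x + 59.322·y = 2530.060261
  -105.762·x − 20.700·y = 4279.952988
det = -28.984·-20.700 − 59.322·-105.762 = 6873.982164
x = (2530.060261·-20.700 − 59.322·4279.952988) / 6873.982164 = -44.554614
y = (-28.984·4279.952988 − 2530.060261·-105.762) / 6873.982164 = 20.880775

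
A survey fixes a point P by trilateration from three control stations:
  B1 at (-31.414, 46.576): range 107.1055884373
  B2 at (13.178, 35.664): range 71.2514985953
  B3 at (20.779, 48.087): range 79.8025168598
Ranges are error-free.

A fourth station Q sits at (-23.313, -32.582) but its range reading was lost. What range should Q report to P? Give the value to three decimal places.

eq1: (x + 31.414)² + (y − 46.576)² = 107.1055884373²
eq2: (x − 13.178)² + (y − 35.664)² = 71.2514985953²
eq3: (x − 20.779)² + (y − 48.087)² = 79.8025168598²
eq3−eq1, eq3−eq2 (x²,y² cancel):
  -104.386·x − 3.022·y = -4691.128615
  -15.202·x − 24.846·y = -6.880185
det = -104.386·-24.846 − -3.022·-15.202 = 2547.634112
x = (-4691.128615·-24.846 − -3.022·-6.880185) / 2547.634112 = 45.742436
y = (-104.386·-6.880185 − -4691.128615·-15.202) / 2547.634112 = -27.710550
|P − Q| = √((45.742436 − -23.313)² + (-27.710550 − -32.582)²) = 69.227048

69.227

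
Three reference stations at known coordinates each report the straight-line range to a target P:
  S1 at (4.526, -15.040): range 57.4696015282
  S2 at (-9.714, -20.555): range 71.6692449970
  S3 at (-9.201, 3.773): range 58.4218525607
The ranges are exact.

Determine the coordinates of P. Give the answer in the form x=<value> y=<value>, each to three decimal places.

eq1: (x − 4.526)² + (y + 15.040)² = 57.4696015282²
eq2: (x + 9.714)² + (y + 20.555)² = 71.6692449970²
eq3: (x + 9.201)² + (y − 3.773)² = 58.4218525607²
eq3−eq2, eq3−eq1 (x²,y² cancel):
  -1.026·x − 48.656·y = -1305.391931
  27.454·x − 37.626·y = 258.150103
det = -1.026·-37.626 − -48.656·27.454 = 1374.406100
x = (-1305.391931·-37.626 − -48.656·258.150103) / 1374.406100 = 44.875549
y = (-1.026·258.150103 − -1305.391931·27.454) / 1374.406100 = 25.882720

x=44.876 y=25.883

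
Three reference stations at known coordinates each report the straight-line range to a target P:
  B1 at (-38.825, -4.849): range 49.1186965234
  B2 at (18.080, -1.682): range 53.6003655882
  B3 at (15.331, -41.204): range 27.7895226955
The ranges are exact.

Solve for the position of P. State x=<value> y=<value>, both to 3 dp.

x=-12.038 y=-46.021

eq1: (x + 38.825)² + (y + 4.849)² = 49.1186965234²
eq2: (x − 18.080)² + (y + 1.682)² = 53.6003655882²
eq3: (x − 15.331)² + (y + 41.204)² = 27.7895226955²
eq2−eq3, eq2−eq1 (x²,y² cancel):
  -5.498·x − 79.044·y = 3703.835273
  -113.810·x − 6.334·y = 1661.530745
det = -5.498·-6.334 − -79.044·-113.810 = -8961.173308
x = (3703.835273·-6.334 − -79.044·1661.530745) / -8961.173308 = -12.037926
y = (-5.498·1661.530745 − 3703.835273·-113.810) / -8961.173308 = -46.020580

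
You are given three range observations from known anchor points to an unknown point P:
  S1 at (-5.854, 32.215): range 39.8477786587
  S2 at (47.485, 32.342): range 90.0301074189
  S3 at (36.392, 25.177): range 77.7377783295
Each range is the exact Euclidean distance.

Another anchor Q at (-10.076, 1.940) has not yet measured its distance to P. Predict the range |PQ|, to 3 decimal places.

31.811

eq1: (x + 5.854)² + (y − 32.215)² = 39.8477786587²
eq2: (x − 47.485)² + (y − 32.342)² = 90.0301074189²
eq3: (x − 36.392)² + (y − 25.177)² = 77.7377783295²
eq2−eq3, eq2−eq1 (x²,y² cancel):
  -22.186·x − 14.330·y = 719.686866
  -106.678·x − 0.254·y = 4288.820130
det = -22.186·-0.254 − -14.330·-106.678 = -1523.060496
x = (719.686866·-0.254 − -14.330·4288.820130) / -1523.060496 = -40.232146
y = (-22.186·4288.820130 − 719.686866·-106.678) / -1523.060496 = 12.065842
|P − Q| = √((-40.232146 − -10.076)² + (12.065842 − 1.940)²) = 31.810781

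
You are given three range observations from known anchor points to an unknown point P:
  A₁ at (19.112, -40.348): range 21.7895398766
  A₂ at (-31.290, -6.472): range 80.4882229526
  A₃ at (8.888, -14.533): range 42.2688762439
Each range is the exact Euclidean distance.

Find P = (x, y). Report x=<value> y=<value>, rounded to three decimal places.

x=40.820 y=-42.227

eq1: (x − 19.112)² + (y + 40.348)² = 21.7895398766²
eq2: (x + 31.290)² + (y + 6.472)² = 80.4882229526²
eq3: (x − 8.888)² + (y + 14.533)² = 42.2688762439²
eq2−eq3, eq2−eq1 (x²,y² cancel):
  80.356·x − 16.122·y = 3960.949884
  100.804·x − 67.752·y = 6975.848750
det = 80.356·-67.752 − -16.122·100.804 = -3819.117624
x = (3960.949884·-67.752 − -16.122·6975.848750) / -3819.117624 = 40.820330
y = (80.356·6975.848750 − 3960.949884·100.804) / -3819.117624 = -42.227479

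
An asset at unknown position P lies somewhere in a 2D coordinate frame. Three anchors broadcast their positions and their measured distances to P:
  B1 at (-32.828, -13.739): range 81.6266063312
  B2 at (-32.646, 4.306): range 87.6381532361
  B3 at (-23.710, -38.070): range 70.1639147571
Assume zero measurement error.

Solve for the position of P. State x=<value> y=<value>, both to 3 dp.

eq1: (x + 32.828)² + (y + 13.739)² = 81.6266063312²
eq2: (x + 32.646)² + (y − 4.306)² = 87.6381532361²
eq3: (x + 23.710)² + (y + 38.070)² = 70.1639147571²
eq3−eq1, eq3−eq2 (x²,y² cancel):
  -18.236·x + 48.662·y = -2484.979222
  -17.872·x + 84.752·y = -3684.657017
det = -18.236·84.752 − 48.662·-17.872 = -675.850208
x = (-2484.979222·84.752 − 48.662·-3684.657017) / -675.850208 = 46.318221
y = (-18.236·-3684.657017 − -2484.979222·-17.872) / -675.850208 = -33.708441

x=46.318 y=-33.708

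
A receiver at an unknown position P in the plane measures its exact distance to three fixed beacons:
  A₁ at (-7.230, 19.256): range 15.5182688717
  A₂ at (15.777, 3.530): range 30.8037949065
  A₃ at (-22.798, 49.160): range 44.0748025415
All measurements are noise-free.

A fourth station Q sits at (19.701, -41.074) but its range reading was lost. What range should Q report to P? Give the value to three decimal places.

eq1: (x + 7.230)² + (y − 19.256)² = 15.5182688717²
eq2: (x − 15.777)² + (y − 3.530)² = 30.8037949065²
eq3: (x + 22.798)² + (y − 49.160)² = 44.0748025415²
eq3−eq2, eq3−eq1 (x²,y² cancel):
  77.150·x − 91.260·y = -1681.365337
  31.136·x − 59.808·y = -811.616418
det = 77.150·-59.808 − -91.260·31.136 = -1772.715840
x = (-1681.365337·-59.808 − -91.260·-811.616418) / -1772.715840 = -14.943728
y = (77.150·-811.616418 − -1681.365337·31.136) / -1772.715840 = 5.790672
|P − Q| = √((-14.943728 − 19.701)² + (5.790672 − -41.074)²) = 58.279968

58.280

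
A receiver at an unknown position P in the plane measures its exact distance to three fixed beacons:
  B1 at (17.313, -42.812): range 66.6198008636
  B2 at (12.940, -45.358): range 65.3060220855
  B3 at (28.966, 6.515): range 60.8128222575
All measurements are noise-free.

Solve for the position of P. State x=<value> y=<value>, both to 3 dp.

x=-31.701 y=2.308

eq1: (x − 17.313)² + (y + 42.812)² = 66.6198008636²
eq2: (x − 12.940)² + (y + 45.358)² = 65.3060220855²
eq3: (x − 28.966)² + (y − 6.515)² = 60.8128222575²
eq2−eq3, eq2−eq1 (x²,y² cancel):
  32.052·x + 103.746·y = -776.640213
  8.746·x + 5.092·y = -265.505797
det = 32.052·5.092 − 103.746·8.746 = -744.153732
x = (-776.640213·5.092 − 103.746·-265.505797) / -744.153732 = -31.701128
y = (32.052·-265.505797 − -776.640213·8.746) / -744.153732 = 2.307986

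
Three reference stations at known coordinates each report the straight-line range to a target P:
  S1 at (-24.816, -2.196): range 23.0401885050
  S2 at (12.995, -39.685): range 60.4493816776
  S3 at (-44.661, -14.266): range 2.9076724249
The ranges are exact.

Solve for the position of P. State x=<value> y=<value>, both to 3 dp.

x=-42.847 y=-16.539

eq1: (x + 24.816)² + (y + 2.196)² = 23.0401885050²
eq2: (x − 12.995)² + (y + 39.685)² = 60.4493816776²
eq3: (x + 44.661)² + (y + 14.266)² = 2.9076724249²
eq3−eq1, eq3−eq2 (x²,y² cancel):
  39.690·x + 24.140·y = -2099.863132
  115.312·x − 50.838·y = -4100.027613
det = 39.690·-50.838 − 24.140·115.312 = -4801.391900
x = (-2099.863132·-50.838 − 24.140·-4100.027613) / -4801.391900 = -42.847473
y = (39.690·-4100.027613 − -2099.863132·115.312) / -4801.391900 = -16.538813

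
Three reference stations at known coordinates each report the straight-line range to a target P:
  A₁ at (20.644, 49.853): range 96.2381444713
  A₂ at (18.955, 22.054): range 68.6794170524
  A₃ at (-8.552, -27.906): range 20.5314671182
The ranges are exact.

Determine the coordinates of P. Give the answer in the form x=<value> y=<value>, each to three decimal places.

x=3.144 y=-44.781

eq1: (x − 20.644)² + (y − 49.853)² = 96.2381444713²
eq2: (x − 18.955)² + (y − 22.054)² = 68.6794170524²
eq3: (x + 8.552)² + (y + 27.906)² = 20.5314671182²
eq2−eq3, eq2−eq1 (x²,y² cancel):
  -55.014·x − 99.920·y = 4301.531784
  3.378·x + 55.598·y = -2479.092721
det = -55.014·55.598 − -99.920·3.378 = -2721.138612
x = (4301.531784·55.598 − -99.920·-2479.092721) / -2721.138612 = 3.143677
y = (-55.014·-2479.092721 − 4301.531784·3.378) / -2721.138612 = -44.780605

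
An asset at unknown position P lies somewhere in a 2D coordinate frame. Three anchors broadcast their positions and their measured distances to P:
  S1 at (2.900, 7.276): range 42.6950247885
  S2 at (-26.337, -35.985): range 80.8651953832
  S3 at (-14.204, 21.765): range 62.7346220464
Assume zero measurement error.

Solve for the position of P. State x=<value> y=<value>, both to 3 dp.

x=45.226 y=1.671

eq1: (x − 2.900)² + (y − 7.276)² = 42.6950247885²
eq2: (x + 26.337)² + (y + 35.985)² = 80.8651953832²
eq3: (x + 14.204)² + (y − 21.765)² = 62.7346220464²
eq3−eq2, eq3−eq1 (x²,y² cancel):
  -24.266·x − 115.500·y = -1290.458068
  34.208·x − 28.978·y = 1498.648997
det = -24.266·-28.978 − -115.500·34.208 = 4654.204148
x = (-1290.458068·-28.978 − -115.500·1498.648997) / 4654.204148 = 45.225531
y = (-24.266·1498.648997 − -1290.458068·34.208) / 4654.204148 = 1.671128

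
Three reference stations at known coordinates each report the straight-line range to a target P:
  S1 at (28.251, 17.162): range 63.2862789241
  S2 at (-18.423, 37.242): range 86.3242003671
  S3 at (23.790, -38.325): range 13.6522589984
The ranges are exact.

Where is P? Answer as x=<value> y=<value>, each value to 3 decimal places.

eq1: (x − 28.251)² + (y − 17.162)² = 63.2862789241²
eq2: (x + 18.423)² + (y − 37.242)² = 86.3242003671²
eq3: (x − 23.790)² + (y + 38.325)² = 13.6522589984²
eq2−eq1, eq2−eq3 (x²,y² cancel):
  93.348·x − 40.160·y = 2812.994221
  84.426·x − 151.134·y = 7573.879625
det = 93.348·-151.134 − -40.160·84.426 = -10717.508472
x = (2812.994221·-151.134 − -40.160·7573.879625) / -10717.508472 = 11.287331
y = (93.348·7573.879625 − 2812.994221·84.426) / -10717.508472 = -43.808378

x=11.287 y=-43.808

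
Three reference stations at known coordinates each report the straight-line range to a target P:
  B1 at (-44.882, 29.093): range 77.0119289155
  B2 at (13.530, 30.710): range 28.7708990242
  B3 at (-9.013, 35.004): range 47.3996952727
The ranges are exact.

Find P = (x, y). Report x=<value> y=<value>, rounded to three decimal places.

x=28.661 y=6.239

eq1: (x + 44.882)² + (y − 29.093)² = 77.0119289155²
eq2: (x − 13.530)² + (y − 30.710)² = 28.7708990242²
eq3: (x + 9.013)² + (y − 35.004)² = 47.3996952727²
eq2−eq3, eq2−eq1 (x²,y² cancel):
  -45.086·x + 8.588·y = -1238.617296
  -116.824·x − 3.234·y = -3368.440992
det = -45.086·-3.234 − 8.588·-116.824 = 1149.092636
x = (-1238.617296·-3.234 − 8.588·-3368.440992) / 1149.092636 = 28.660752
y = (-45.086·-3368.440992 − -1238.617296·-116.824) / 1149.092636 = 6.239100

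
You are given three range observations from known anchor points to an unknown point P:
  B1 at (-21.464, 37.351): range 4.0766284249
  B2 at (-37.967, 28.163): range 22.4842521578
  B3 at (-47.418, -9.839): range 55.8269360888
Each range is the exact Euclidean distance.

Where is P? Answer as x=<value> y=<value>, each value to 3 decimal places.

eq1: (x + 21.464)² + (y − 37.351)² = 4.0766284249²
eq2: (x + 37.967)² + (y − 28.163)² = 22.4842521578²
eq3: (x + 47.418)² + (y + 9.839)² = 55.8269360888²
eq3−eq2, eq3−eq1 (x²,y² cancel):
  18.902·x + 76.004·y = 2500.480211
  51.908·x + 94.380·y = 2610.555746
det = 18.902·94.380 − 76.004·51.908 = -2161.244872
x = (2500.480211·94.380 − 76.004·2610.555746) / -2161.244872 = -17.389350
y = (18.902·2610.555746 − 2500.480211·51.908) / -2161.244872 = 37.224011

x=-17.389 y=37.224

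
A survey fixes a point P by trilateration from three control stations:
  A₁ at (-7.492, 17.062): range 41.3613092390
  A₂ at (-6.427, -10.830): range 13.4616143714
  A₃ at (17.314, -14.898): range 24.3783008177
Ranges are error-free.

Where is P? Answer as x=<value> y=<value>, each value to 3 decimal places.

x=-5.205 y=-24.236

eq1: (x + 7.492)² + (y − 17.062)² = 41.3613092390²
eq2: (x + 6.427)² + (y + 10.830)² = 13.4616143714²
eq3: (x − 17.314)² + (y + 14.898)² = 24.3783008177²
eq3−eq1, eq3−eq2 (x²,y² cancel):
  -49.612·x + 63.920·y = -1290.939443
  -47.482·x + 8.136·y = 49.956718
det = -49.612·8.136 − 63.920·-47.482 = 2631.406208
x = (-1290.939443·8.136 − 63.920·49.956718) / 2631.406208 = -5.204942
y = (-49.612·49.956718 − -1290.939443·-47.482) / 2631.406208 = -24.236030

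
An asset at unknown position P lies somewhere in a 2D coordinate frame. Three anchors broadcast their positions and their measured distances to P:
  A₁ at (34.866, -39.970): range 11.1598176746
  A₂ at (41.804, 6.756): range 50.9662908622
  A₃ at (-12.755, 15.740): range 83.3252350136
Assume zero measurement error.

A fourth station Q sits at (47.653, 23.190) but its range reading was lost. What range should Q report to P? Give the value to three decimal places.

67.328

eq1: (x − 34.866)² + (y + 39.970)² = 11.1598176746²
eq2: (x − 41.804)² + (y − 6.756)² = 50.9662908622²
eq3: (x + 12.755)² + (y − 15.740)² = 83.3252350136²
eq2−eq1, eq2−eq3 (x²,y² cancel):
  -13.876·x − 93.452·y = 3493.042178
  -109.118·x + 17.968·y = -5728.312313
det = -13.876·17.968 − -93.452·-109.118 = -10446.619304
x = (3493.042178·17.968 − -93.452·-5728.312313) / -10446.619304 = 45.235616
y = (-13.876·-5728.312313 − 3493.042178·-109.118) / -10446.619304 = -44.094632
|P − Q| = √((45.235616 − 47.653)² + (-44.094632 − 23.190)²) = 67.328044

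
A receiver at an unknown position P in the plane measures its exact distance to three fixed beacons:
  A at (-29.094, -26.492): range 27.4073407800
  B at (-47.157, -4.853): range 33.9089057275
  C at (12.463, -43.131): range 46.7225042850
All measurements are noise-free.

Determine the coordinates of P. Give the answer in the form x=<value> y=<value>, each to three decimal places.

x=-13.256 y=-4.124

eq1: (x + 29.094)² + (y + 26.492)² = 27.4073407800²
eq2: (x + 47.157)² + (y + 4.853)² = 33.9089057275²
eq3: (x − 12.463)² + (y + 43.131)² = 46.7225042850²
eq2−eq3, eq2−eq1 (x²,y² cancel):
  119.240·x − 76.556·y = -1264.903247
  36.126·x − 43.278·y = -300.395799
det = 119.240·-43.278 − -76.556·36.126 = -2394.806664
x = (-1264.903247·-43.278 − -76.556·-300.395799) / -2394.806664 = -13.255927
y = (119.240·-300.395799 − -1264.903247·36.126) / -2394.806664 = -4.124216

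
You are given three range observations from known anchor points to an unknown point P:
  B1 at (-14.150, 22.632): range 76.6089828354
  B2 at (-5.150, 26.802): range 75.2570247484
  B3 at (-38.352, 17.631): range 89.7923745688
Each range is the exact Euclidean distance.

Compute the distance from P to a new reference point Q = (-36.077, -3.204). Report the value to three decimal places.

76.312

eq1: (x + 14.150)² + (y − 22.632)² = 76.6089828354²
eq2: (x + 5.150)² + (y − 26.802)² = 75.2570247484²
eq3: (x + 38.352)² + (y − 17.631)² = 89.7923745688²
eq1−eq3, eq1−eq2 (x²,y² cancel):
  -48.404·x − 10.002·y = -1124.436139
  18.000·x + 8.340·y = 237.756257
det = -48.404·8.340 − -10.002·18.000 = -223.653360
x = (-1124.436139·8.340 − -10.002·237.756257) / -223.653360 = 31.297358
y = (-48.404·237.756257 − -1124.436139·18.000) / -223.653360 = -39.040311
|P − Q| = √((31.297358 − -36.077)² + (-39.040311 − -3.204)²) = 76.312157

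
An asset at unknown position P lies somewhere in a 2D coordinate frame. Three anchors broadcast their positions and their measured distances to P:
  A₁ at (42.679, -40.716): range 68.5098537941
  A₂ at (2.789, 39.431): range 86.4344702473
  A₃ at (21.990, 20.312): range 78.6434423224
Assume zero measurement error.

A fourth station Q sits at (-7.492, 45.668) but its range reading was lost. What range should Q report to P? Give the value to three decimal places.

eq1: (x − 42.679)² + (y + 40.716)² = 68.5098537941²
eq2: (x − 2.789)² + (y − 39.431)² = 86.4344702473²
eq3: (x − 21.990)² + (y − 20.312)² = 78.6434423224²
eq1−eq3, eq1−eq2 (x²,y² cancel):
  -41.378·x + 122.056·y = -4074.343206
  -79.780·x + 160.294·y = -4694.024995
det = -41.378·160.294 − 122.056·-79.780 = 3104.982548
x = (-4074.343206·160.294 − 122.056·-4694.024995) / 3104.982548 = -25.816202
y = (-41.378·-4694.024995 − -4074.343206·-79.780) / 3104.982548 = -42.132841
|P − Q| = √((-25.816202 − -7.492)² + (-42.132841 − 45.668)²) = 89.692608

89.693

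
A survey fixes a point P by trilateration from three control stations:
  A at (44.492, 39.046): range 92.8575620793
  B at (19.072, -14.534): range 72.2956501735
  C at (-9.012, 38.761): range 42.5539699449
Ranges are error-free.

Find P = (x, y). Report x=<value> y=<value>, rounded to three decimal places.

eq1: (x − 44.492)² + (y − 39.046)² = 92.8575620793²
eq2: (x − 19.072)² + (y + 14.534)² = 72.2956501735²
eq3: (x + 9.012)² + (y − 38.761)² = 42.5539699449²
eq1−eq2, eq1−eq3 (x²,y² cancel):
  -50.840·x − 107.160·y = 466.715961
  -107.008·x − 0.570·y = 4891.189562
det = -50.840·-0.570 − -107.160·-107.008 = -11437.998480
x = (466.715961·-0.570 − -107.160·4891.189562) / -11437.998480 = -45.801182
y = (-50.840·4891.189562 − 466.715961·-107.008) / -11437.998480 = 17.374170

x=-45.801 y=17.374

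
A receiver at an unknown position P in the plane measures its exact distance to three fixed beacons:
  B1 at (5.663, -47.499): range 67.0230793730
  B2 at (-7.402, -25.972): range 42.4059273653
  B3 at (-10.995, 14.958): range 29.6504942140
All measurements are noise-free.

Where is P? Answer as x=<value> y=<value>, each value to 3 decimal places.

x=-38.204 y=3.175

eq1: (x − 5.663)² + (y + 47.499)² = 67.0230793730²
eq2: (x + 7.402)² + (y + 25.972)² = 42.4059273653²
eq3: (x + 10.995)² + (y − 14.958)² = 29.6504942140²
eq1−eq2, eq1−eq3 (x²,y² cancel):
  -26.130·x + 43.054·y = 1134.940311
  -33.316·x + 124.914·y = 1669.348581
det = -26.130·124.914 − 43.054·-33.316 = -1829.615756
x = (1134.940311·124.914 − 43.054·1669.348581) / -1829.615756 = -38.203541
y = (-26.130·1669.348581 − 1134.940311·-33.316) / -1829.615756 = 3.174659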